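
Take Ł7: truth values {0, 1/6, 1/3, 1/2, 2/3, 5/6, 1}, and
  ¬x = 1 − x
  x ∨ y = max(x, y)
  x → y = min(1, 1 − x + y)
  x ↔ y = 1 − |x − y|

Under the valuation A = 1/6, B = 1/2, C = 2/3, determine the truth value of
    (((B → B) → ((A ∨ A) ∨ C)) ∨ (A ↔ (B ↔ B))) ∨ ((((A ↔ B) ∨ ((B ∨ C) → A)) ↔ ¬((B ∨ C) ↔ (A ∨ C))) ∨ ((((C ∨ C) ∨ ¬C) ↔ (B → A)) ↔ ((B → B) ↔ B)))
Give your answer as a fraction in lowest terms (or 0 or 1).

B → B = 1/2 → 1/2 = 1
A ∨ A = 1/6 ∨ 1/6 = 1/6
(A ∨ A) ∨ C = 1/6 ∨ 2/3 = 2/3
(B → B) → ((A ∨ A) ∨ C) = 1 → 2/3 = 2/3
B ↔ B = 1/2 ↔ 1/2 = 1
A ↔ (B ↔ B) = 1/6 ↔ 1 = 1/6
((B → B) → ((A ∨ A) ∨ C)) ∨ (A ↔ (B ↔ B)) = 2/3 ∨ 1/6 = 2/3
A ↔ B = 1/6 ↔ 1/2 = 2/3
B ∨ C = 1/2 ∨ 2/3 = 2/3
(B ∨ C) → A = 2/3 → 1/6 = 1/2
(A ↔ B) ∨ ((B ∨ C) → A) = 2/3 ∨ 1/2 = 2/3
B ∨ C = 1/2 ∨ 2/3 = 2/3
A ∨ C = 1/6 ∨ 2/3 = 2/3
(B ∨ C) ↔ (A ∨ C) = 2/3 ↔ 2/3 = 1
¬((B ∨ C) ↔ (A ∨ C)) = ¬1 = 0
((A ↔ B) ∨ ((B ∨ C) → A)) ↔ ¬((B ∨ C) ↔ (A ∨ C)) = 2/3 ↔ 0 = 1/3
C ∨ C = 2/3 ∨ 2/3 = 2/3
¬C = ¬2/3 = 1/3
(C ∨ C) ∨ ¬C = 2/3 ∨ 1/3 = 2/3
B → A = 1/2 → 1/6 = 2/3
((C ∨ C) ∨ ¬C) ↔ (B → A) = 2/3 ↔ 2/3 = 1
B → B = 1/2 → 1/2 = 1
(B → B) ↔ B = 1 ↔ 1/2 = 1/2
(((C ∨ C) ∨ ¬C) ↔ (B → A)) ↔ ((B → B) ↔ B) = 1 ↔ 1/2 = 1/2
(((A ↔ B) ∨ ((B ∨ C) → A)) ↔ ¬((B ∨ C) ↔ (A ∨ C))) ∨ ((((C ∨ C) ∨ ¬C) ↔ (B → A)) ↔ ((B → B) ↔ B)) = 1/3 ∨ 1/2 = 1/2
(((B → B) → ((A ∨ A) ∨ C)) ∨ (A ↔ (B ↔ B))) ∨ ((((A ↔ B) ∨ ((B ∨ C) → A)) ↔ ¬((B ∨ C) ↔ (A ∨ C))) ∨ ((((C ∨ C) ∨ ¬C) ↔ (B → A)) ↔ ((B → B) ↔ B))) = 2/3 ∨ 1/2 = 2/3

2/3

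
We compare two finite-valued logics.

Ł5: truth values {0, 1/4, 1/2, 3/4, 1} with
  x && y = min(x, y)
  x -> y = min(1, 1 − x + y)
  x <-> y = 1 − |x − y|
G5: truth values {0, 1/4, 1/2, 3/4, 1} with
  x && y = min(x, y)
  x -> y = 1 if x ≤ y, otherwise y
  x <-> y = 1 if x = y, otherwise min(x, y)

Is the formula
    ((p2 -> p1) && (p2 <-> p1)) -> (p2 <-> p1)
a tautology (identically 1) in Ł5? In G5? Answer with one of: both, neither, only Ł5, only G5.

both

In Ł5: every assignment gives 1 — tautology.
In G5: every assignment gives 1 — tautology.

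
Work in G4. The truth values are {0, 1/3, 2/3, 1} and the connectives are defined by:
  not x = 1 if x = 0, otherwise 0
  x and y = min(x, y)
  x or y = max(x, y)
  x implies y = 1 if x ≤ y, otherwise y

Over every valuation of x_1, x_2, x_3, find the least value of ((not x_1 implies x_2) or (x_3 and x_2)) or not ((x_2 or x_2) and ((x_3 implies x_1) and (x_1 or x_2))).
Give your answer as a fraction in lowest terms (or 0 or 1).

Take x_1 = 0, x_2 = 1/3, x_3 = 0:
not x_1 = not 0 = 1
not x_1 implies x_2 = 1 implies 1/3 = 1/3
x_3 and x_2 = 0 and 1/3 = 0
(not x_1 implies x_2) or (x_3 and x_2) = 1/3 or 0 = 1/3
x_2 or x_2 = 1/3 or 1/3 = 1/3
x_3 implies x_1 = 0 implies 0 = 1
x_1 or x_2 = 0 or 1/3 = 1/3
(x_3 implies x_1) and (x_1 or x_2) = 1 and 1/3 = 1/3
(x_2 or x_2) and ((x_3 implies x_1) and (x_1 or x_2)) = 1/3 and 1/3 = 1/3
not ((x_2 or x_2) and ((x_3 implies x_1) and (x_1 or x_2))) = not 1/3 = 0
((not x_1 implies x_2) or (x_3 and x_2)) or not ((x_2 or x_2) and ((x_3 implies x_1) and (x_1 or x_2))) = 1/3 or 0 = 1/3
No assignment yields a value below 1/3, so this is the minimum.

1/3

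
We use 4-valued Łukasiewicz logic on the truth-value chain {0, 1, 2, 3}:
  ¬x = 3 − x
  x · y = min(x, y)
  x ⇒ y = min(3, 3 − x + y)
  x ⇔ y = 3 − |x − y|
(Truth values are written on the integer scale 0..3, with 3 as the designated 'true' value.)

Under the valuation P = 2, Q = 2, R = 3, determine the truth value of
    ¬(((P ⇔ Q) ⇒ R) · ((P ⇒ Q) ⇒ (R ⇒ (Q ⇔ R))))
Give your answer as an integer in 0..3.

1

P ⇔ Q = 2 ⇔ 2 = 3
(P ⇔ Q) ⇒ R = 3 ⇒ 3 = 3
P ⇒ Q = 2 ⇒ 2 = 3
Q ⇔ R = 2 ⇔ 3 = 2
R ⇒ (Q ⇔ R) = 3 ⇒ 2 = 2
(P ⇒ Q) ⇒ (R ⇒ (Q ⇔ R)) = 3 ⇒ 2 = 2
((P ⇔ Q) ⇒ R) · ((P ⇒ Q) ⇒ (R ⇒ (Q ⇔ R))) = 3 · 2 = 2
¬(((P ⇔ Q) ⇒ R) · ((P ⇒ Q) ⇒ (R ⇒ (Q ⇔ R)))) = ¬2 = 1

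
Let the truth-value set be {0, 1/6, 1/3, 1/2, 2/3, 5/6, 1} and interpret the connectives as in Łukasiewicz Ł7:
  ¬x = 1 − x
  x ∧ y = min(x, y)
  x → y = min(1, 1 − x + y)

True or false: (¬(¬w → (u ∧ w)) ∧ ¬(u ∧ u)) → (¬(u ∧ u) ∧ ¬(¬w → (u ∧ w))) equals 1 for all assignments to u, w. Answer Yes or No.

At u = 2/3, w = 1/2, for instance:
¬w = ¬1/2 = 1/2
u ∧ w = 2/3 ∧ 1/2 = 1/2
¬w → (u ∧ w) = 1/2 → 1/2 = 1
¬(¬w → (u ∧ w)) = ¬1 = 0
u ∧ u = 2/3 ∧ 2/3 = 2/3
¬(u ∧ u) = ¬2/3 = 1/3
¬(¬w → (u ∧ w)) ∧ ¬(u ∧ u) = 0 ∧ 1/3 = 0
¬(u ∧ u) ∧ ¬(¬w → (u ∧ w)) = 1/3 ∧ 0 = 0
(¬(¬w → (u ∧ w)) ∧ ¬(u ∧ u)) → (¬(u ∧ u) ∧ ¬(¬w → (u ∧ w))) = 0 → 0 = 1
and checking the remaining 48 assignments likewise gives ≥ 1 in every case.

Yes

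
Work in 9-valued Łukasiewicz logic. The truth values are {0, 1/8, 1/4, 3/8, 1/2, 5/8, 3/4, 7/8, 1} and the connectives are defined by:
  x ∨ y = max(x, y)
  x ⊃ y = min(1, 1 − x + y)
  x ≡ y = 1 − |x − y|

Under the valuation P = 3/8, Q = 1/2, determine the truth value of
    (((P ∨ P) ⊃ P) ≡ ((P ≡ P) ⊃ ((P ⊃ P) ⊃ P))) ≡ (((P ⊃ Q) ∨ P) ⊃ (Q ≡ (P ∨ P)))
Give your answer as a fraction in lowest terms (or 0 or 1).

1/2

P ∨ P = 3/8 ∨ 3/8 = 3/8
(P ∨ P) ⊃ P = 3/8 ⊃ 3/8 = 1
P ≡ P = 3/8 ≡ 3/8 = 1
P ⊃ P = 3/8 ⊃ 3/8 = 1
(P ⊃ P) ⊃ P = 1 ⊃ 3/8 = 3/8
(P ≡ P) ⊃ ((P ⊃ P) ⊃ P) = 1 ⊃ 3/8 = 3/8
((P ∨ P) ⊃ P) ≡ ((P ≡ P) ⊃ ((P ⊃ P) ⊃ P)) = 1 ≡ 3/8 = 3/8
P ⊃ Q = 3/8 ⊃ 1/2 = 1
(P ⊃ Q) ∨ P = 1 ∨ 3/8 = 1
P ∨ P = 3/8 ∨ 3/8 = 3/8
Q ≡ (P ∨ P) = 1/2 ≡ 3/8 = 7/8
((P ⊃ Q) ∨ P) ⊃ (Q ≡ (P ∨ P)) = 1 ⊃ 7/8 = 7/8
(((P ∨ P) ⊃ P) ≡ ((P ≡ P) ⊃ ((P ⊃ P) ⊃ P))) ≡ (((P ⊃ Q) ∨ P) ⊃ (Q ≡ (P ∨ P))) = 3/8 ≡ 7/8 = 1/2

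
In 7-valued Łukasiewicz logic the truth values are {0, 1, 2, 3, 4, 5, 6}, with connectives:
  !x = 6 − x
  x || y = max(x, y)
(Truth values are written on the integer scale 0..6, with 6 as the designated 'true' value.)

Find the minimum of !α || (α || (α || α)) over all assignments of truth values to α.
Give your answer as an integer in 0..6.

3

Take α = 3:
!α = !3 = 3
α || α = 3 || 3 = 3
α || (α || α) = 3 || 3 = 3
!α || (α || (α || α)) = 3 || 3 = 3
No assignment yields a value below 3, so this is the minimum.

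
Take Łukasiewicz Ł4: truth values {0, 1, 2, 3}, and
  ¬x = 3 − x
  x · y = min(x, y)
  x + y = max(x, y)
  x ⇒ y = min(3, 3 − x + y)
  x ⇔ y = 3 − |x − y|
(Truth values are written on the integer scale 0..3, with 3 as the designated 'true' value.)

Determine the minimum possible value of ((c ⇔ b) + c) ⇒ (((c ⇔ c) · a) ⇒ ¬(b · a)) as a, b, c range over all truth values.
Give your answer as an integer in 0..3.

Take a = 3, b = 3, c = 3:
c ⇔ b = 3 ⇔ 3 = 3
(c ⇔ b) + c = 3 + 3 = 3
c ⇔ c = 3 ⇔ 3 = 3
(c ⇔ c) · a = 3 · 3 = 3
b · a = 3 · 3 = 3
¬(b · a) = ¬3 = 0
((c ⇔ c) · a) ⇒ ¬(b · a) = 3 ⇒ 0 = 0
((c ⇔ b) + c) ⇒ (((c ⇔ c) · a) ⇒ ¬(b · a)) = 3 ⇒ 0 = 0
No assignment yields a value below 0, so this is the minimum.

0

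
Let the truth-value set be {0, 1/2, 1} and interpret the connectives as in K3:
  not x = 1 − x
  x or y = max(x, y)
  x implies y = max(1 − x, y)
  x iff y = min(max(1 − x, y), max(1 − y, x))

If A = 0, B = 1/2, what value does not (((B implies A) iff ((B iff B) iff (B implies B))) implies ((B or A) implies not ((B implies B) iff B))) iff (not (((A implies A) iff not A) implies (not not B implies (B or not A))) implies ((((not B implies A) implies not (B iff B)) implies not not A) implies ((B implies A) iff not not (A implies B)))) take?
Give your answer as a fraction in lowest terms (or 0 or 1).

B implies A = 1/2 implies 0 = 1/2
B iff B = 1/2 iff 1/2 = 1/2
B implies B = 1/2 implies 1/2 = 1/2
(B iff B) iff (B implies B) = 1/2 iff 1/2 = 1/2
(B implies A) iff ((B iff B) iff (B implies B)) = 1/2 iff 1/2 = 1/2
B or A = 1/2 or 0 = 1/2
B implies B = 1/2 implies 1/2 = 1/2
(B implies B) iff B = 1/2 iff 1/2 = 1/2
not ((B implies B) iff B) = not 1/2 = 1/2
(B or A) implies not ((B implies B) iff B) = 1/2 implies 1/2 = 1/2
((B implies A) iff ((B iff B) iff (B implies B))) implies ((B or A) implies not ((B implies B) iff B)) = 1/2 implies 1/2 = 1/2
not (((B implies A) iff ((B iff B) iff (B implies B))) implies ((B or A) implies not ((B implies B) iff B))) = not 1/2 = 1/2
A implies A = 0 implies 0 = 1
not A = not 0 = 1
(A implies A) iff not A = 1 iff 1 = 1
not B = not 1/2 = 1/2
not not B = not 1/2 = 1/2
not A = not 0 = 1
B or not A = 1/2 or 1 = 1
not not B implies (B or not A) = 1/2 implies 1 = 1
((A implies A) iff not A) implies (not not B implies (B or not A)) = 1 implies 1 = 1
not (((A implies A) iff not A) implies (not not B implies (B or not A))) = not 1 = 0
not B = not 1/2 = 1/2
not B implies A = 1/2 implies 0 = 1/2
B iff B = 1/2 iff 1/2 = 1/2
not (B iff B) = not 1/2 = 1/2
(not B implies A) implies not (B iff B) = 1/2 implies 1/2 = 1/2
not A = not 0 = 1
not not A = not 1 = 0
((not B implies A) implies not (B iff B)) implies not not A = 1/2 implies 0 = 1/2
B implies A = 1/2 implies 0 = 1/2
A implies B = 0 implies 1/2 = 1
not (A implies B) = not 1 = 0
not not (A implies B) = not 0 = 1
(B implies A) iff not not (A implies B) = 1/2 iff 1 = 1/2
(((not B implies A) implies not (B iff B)) implies not not A) implies ((B implies A) iff not not (A implies B)) = 1/2 implies 1/2 = 1/2
not (((A implies A) iff not A) implies (not not B implies (B or not A))) implies ((((not B implies A) implies not (B iff B)) implies not not A) implies ((B implies A) iff not not (A implies B))) = 0 implies 1/2 = 1
not (((B implies A) iff ((B iff B) iff (B implies B))) implies ((B or A) implies not ((B implies B) iff B))) iff (not (((A implies A) iff not A) implies (not not B implies (B or not A))) implies ((((not B implies A) implies not (B iff B)) implies not not A) implies ((B implies A) iff not not (A implies B)))) = 1/2 iff 1 = 1/2

1/2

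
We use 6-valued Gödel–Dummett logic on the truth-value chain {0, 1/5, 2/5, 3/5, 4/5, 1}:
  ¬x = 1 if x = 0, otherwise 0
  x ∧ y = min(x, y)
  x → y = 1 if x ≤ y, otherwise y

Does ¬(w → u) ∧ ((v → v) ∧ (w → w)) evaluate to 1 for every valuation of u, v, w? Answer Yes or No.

No

Counterexample: take u = 0, v = 0, w = 0.
w → u = 0 → 0 = 1
¬(w → u) = ¬1 = 0
v → v = 0 → 0 = 1
w → w = 0 → 0 = 1
(v → v) ∧ (w → w) = 1 ∧ 1 = 1
¬(w → u) ∧ ((v → v) ∧ (w → w)) = 0 ∧ 1 = 0
This gives 0 ≠ 1.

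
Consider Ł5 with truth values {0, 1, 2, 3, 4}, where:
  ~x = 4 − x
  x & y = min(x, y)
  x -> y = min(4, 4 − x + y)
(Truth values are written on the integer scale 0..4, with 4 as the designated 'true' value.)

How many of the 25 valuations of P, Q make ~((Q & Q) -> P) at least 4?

1

value 4: 1 assignment (counts)
value 3: 2 assignments
value 2: 3 assignments
value 1: 4 assignments
value 0: 15 assignments
So 1 of the 25 assignments meets the threshold.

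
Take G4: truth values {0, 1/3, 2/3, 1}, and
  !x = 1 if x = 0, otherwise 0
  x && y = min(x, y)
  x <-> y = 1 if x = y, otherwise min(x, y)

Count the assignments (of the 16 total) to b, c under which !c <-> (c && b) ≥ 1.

3

b = 0, c = 0 ↦ 0  <
b = 0, c = 1/3 ↦ 1  ≥
b = 0, c = 2/3 ↦ 1  ≥
b = 0, c = 1 ↦ 1  ≥
b = 1/3, c = 0 ↦ 0  <
b = 1/3, c = 1/3 ↦ 0  <
b = 1/3, c = 2/3 ↦ 0  <
b = 1/3, c = 1 ↦ 0  <
b = 2/3, c = 0 ↦ 0  <
b = 2/3, c = 1/3 ↦ 0  <
b = 2/3, c = 2/3 ↦ 0  <
b = 2/3, c = 1 ↦ 0  <
b = 1, c = 0 ↦ 0  <
b = 1, c = 1/3 ↦ 0  <
b = 1, c = 2/3 ↦ 0  <
b = 1, c = 1 ↦ 0  <
So 3 of the 16 assignments meet the threshold.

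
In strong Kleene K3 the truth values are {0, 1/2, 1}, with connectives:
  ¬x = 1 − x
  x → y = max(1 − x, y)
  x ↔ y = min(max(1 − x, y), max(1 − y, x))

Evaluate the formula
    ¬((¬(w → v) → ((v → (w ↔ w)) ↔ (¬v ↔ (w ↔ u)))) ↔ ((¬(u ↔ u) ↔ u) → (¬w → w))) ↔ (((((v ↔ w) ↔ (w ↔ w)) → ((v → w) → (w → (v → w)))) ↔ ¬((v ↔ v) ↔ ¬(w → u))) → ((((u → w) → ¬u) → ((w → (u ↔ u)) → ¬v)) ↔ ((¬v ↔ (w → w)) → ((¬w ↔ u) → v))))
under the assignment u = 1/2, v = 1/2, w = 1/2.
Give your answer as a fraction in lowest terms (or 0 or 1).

1/2

w → v = 1/2 → 1/2 = 1/2
¬(w → v) = ¬1/2 = 1/2
w ↔ w = 1/2 ↔ 1/2 = 1/2
v → (w ↔ w) = 1/2 → 1/2 = 1/2
¬v = ¬1/2 = 1/2
w ↔ u = 1/2 ↔ 1/2 = 1/2
¬v ↔ (w ↔ u) = 1/2 ↔ 1/2 = 1/2
(v → (w ↔ w)) ↔ (¬v ↔ (w ↔ u)) = 1/2 ↔ 1/2 = 1/2
¬(w → v) → ((v → (w ↔ w)) ↔ (¬v ↔ (w ↔ u))) = 1/2 → 1/2 = 1/2
u ↔ u = 1/2 ↔ 1/2 = 1/2
¬(u ↔ u) = ¬1/2 = 1/2
¬(u ↔ u) ↔ u = 1/2 ↔ 1/2 = 1/2
¬w = ¬1/2 = 1/2
¬w → w = 1/2 → 1/2 = 1/2
(¬(u ↔ u) ↔ u) → (¬w → w) = 1/2 → 1/2 = 1/2
(¬(w → v) → ((v → (w ↔ w)) ↔ (¬v ↔ (w ↔ u)))) ↔ ((¬(u ↔ u) ↔ u) → (¬w → w)) = 1/2 ↔ 1/2 = 1/2
¬((¬(w → v) → ((v → (w ↔ w)) ↔ (¬v ↔ (w ↔ u)))) ↔ ((¬(u ↔ u) ↔ u) → (¬w → w))) = ¬1/2 = 1/2
v ↔ w = 1/2 ↔ 1/2 = 1/2
w ↔ w = 1/2 ↔ 1/2 = 1/2
(v ↔ w) ↔ (w ↔ w) = 1/2 ↔ 1/2 = 1/2
v → w = 1/2 → 1/2 = 1/2
v → w = 1/2 → 1/2 = 1/2
w → (v → w) = 1/2 → 1/2 = 1/2
(v → w) → (w → (v → w)) = 1/2 → 1/2 = 1/2
((v ↔ w) ↔ (w ↔ w)) → ((v → w) → (w → (v → w))) = 1/2 → 1/2 = 1/2
v ↔ v = 1/2 ↔ 1/2 = 1/2
w → u = 1/2 → 1/2 = 1/2
¬(w → u) = ¬1/2 = 1/2
(v ↔ v) ↔ ¬(w → u) = 1/2 ↔ 1/2 = 1/2
¬((v ↔ v) ↔ ¬(w → u)) = ¬1/2 = 1/2
(((v ↔ w) ↔ (w ↔ w)) → ((v → w) → (w → (v → w)))) ↔ ¬((v ↔ v) ↔ ¬(w → u)) = 1/2 ↔ 1/2 = 1/2
u → w = 1/2 → 1/2 = 1/2
¬u = ¬1/2 = 1/2
(u → w) → ¬u = 1/2 → 1/2 = 1/2
u ↔ u = 1/2 ↔ 1/2 = 1/2
w → (u ↔ u) = 1/2 → 1/2 = 1/2
¬v = ¬1/2 = 1/2
(w → (u ↔ u)) → ¬v = 1/2 → 1/2 = 1/2
((u → w) → ¬u) → ((w → (u ↔ u)) → ¬v) = 1/2 → 1/2 = 1/2
¬v = ¬1/2 = 1/2
w → w = 1/2 → 1/2 = 1/2
¬v ↔ (w → w) = 1/2 ↔ 1/2 = 1/2
¬w = ¬1/2 = 1/2
¬w ↔ u = 1/2 ↔ 1/2 = 1/2
(¬w ↔ u) → v = 1/2 → 1/2 = 1/2
(¬v ↔ (w → w)) → ((¬w ↔ u) → v) = 1/2 → 1/2 = 1/2
(((u → w) → ¬u) → ((w → (u ↔ u)) → ¬v)) ↔ ((¬v ↔ (w → w)) → ((¬w ↔ u) → v)) = 1/2 ↔ 1/2 = 1/2
((((v ↔ w) ↔ (w ↔ w)) → ((v → w) → (w → (v → w)))) ↔ ¬((v ↔ v) ↔ ¬(w → u))) → ((((u → w) → ¬u) → ((w → (u ↔ u)) → ¬v)) ↔ ((¬v ↔ (w → w)) → ((¬w ↔ u) → v))) = 1/2 → 1/2 = 1/2
¬((¬(w → v) → ((v → (w ↔ w)) ↔ (¬v ↔ (w ↔ u)))) ↔ ((¬(u ↔ u) ↔ u) → (¬w → w))) ↔ (((((v ↔ w) ↔ (w ↔ w)) → ((v → w) → (w → (v → w)))) ↔ ¬((v ↔ v) ↔ ¬(w → u))) → ((((u → w) → ¬u) → ((w → (u ↔ u)) → ¬v)) ↔ ((¬v ↔ (w → w)) → ((¬w ↔ u) → v)))) = 1/2 ↔ 1/2 = 1/2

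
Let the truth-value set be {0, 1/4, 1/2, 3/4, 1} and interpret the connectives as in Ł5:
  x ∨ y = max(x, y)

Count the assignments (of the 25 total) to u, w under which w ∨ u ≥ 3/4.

16

value 1: 9 assignments (counts)
value 3/4: 7 assignments (counts)
value 1/2: 5 assignments
value 1/4: 3 assignments
value 0: 1 assignment
So 16 of the 25 assignments meet the threshold.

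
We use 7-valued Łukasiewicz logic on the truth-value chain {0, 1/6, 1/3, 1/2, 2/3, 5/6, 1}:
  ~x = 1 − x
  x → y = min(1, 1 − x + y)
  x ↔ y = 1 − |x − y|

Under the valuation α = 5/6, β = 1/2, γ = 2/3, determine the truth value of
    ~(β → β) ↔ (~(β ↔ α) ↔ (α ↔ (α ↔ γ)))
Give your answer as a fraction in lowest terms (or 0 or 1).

2/3

β → β = 1/2 → 1/2 = 1
~(β → β) = ~1 = 0
β ↔ α = 1/2 ↔ 5/6 = 2/3
~(β ↔ α) = ~2/3 = 1/3
α ↔ γ = 5/6 ↔ 2/3 = 5/6
α ↔ (α ↔ γ) = 5/6 ↔ 5/6 = 1
~(β ↔ α) ↔ (α ↔ (α ↔ γ)) = 1/3 ↔ 1 = 1/3
~(β → β) ↔ (~(β ↔ α) ↔ (α ↔ (α ↔ γ))) = 0 ↔ 1/3 = 2/3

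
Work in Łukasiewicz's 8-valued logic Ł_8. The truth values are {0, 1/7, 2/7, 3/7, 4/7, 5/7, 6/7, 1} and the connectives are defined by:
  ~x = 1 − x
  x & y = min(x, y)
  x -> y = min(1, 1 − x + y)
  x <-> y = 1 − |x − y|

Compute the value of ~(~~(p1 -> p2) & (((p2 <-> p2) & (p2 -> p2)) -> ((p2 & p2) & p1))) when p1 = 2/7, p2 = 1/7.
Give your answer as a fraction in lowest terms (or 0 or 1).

6/7

p1 -> p2 = 2/7 -> 1/7 = 6/7
~(p1 -> p2) = ~6/7 = 1/7
~~(p1 -> p2) = ~1/7 = 6/7
p2 <-> p2 = 1/7 <-> 1/7 = 1
p2 -> p2 = 1/7 -> 1/7 = 1
(p2 <-> p2) & (p2 -> p2) = 1 & 1 = 1
p2 & p2 = 1/7 & 1/7 = 1/7
(p2 & p2) & p1 = 1/7 & 2/7 = 1/7
((p2 <-> p2) & (p2 -> p2)) -> ((p2 & p2) & p1) = 1 -> 1/7 = 1/7
~~(p1 -> p2) & (((p2 <-> p2) & (p2 -> p2)) -> ((p2 & p2) & p1)) = 6/7 & 1/7 = 1/7
~(~~(p1 -> p2) & (((p2 <-> p2) & (p2 -> p2)) -> ((p2 & p2) & p1))) = ~1/7 = 6/7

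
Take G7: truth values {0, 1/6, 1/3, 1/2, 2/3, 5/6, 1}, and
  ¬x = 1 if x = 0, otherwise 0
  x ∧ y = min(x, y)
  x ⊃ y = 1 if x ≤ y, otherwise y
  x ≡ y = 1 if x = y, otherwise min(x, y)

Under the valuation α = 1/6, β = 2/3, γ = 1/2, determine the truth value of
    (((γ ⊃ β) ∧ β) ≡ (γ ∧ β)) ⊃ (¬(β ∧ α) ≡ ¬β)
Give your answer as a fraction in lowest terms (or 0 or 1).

γ ⊃ β = 1/2 ⊃ 2/3 = 1
(γ ⊃ β) ∧ β = 1 ∧ 2/3 = 2/3
γ ∧ β = 1/2 ∧ 2/3 = 1/2
((γ ⊃ β) ∧ β) ≡ (γ ∧ β) = 2/3 ≡ 1/2 = 1/2
β ∧ α = 2/3 ∧ 1/6 = 1/6
¬(β ∧ α) = ¬1/6 = 0
¬β = ¬2/3 = 0
¬(β ∧ α) ≡ ¬β = 0 ≡ 0 = 1
(((γ ⊃ β) ∧ β) ≡ (γ ∧ β)) ⊃ (¬(β ∧ α) ≡ ¬β) = 1/2 ⊃ 1 = 1

1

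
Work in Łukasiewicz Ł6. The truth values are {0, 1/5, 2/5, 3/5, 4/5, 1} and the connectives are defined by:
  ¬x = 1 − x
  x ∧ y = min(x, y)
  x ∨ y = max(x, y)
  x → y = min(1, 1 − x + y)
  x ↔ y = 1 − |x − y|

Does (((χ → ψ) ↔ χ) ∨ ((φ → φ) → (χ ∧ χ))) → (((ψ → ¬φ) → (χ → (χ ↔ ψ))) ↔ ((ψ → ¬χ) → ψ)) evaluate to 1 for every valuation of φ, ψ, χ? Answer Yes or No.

No

Counterexample: take φ = 0, ψ = 0, χ = 1/5.
χ → ψ = 1/5 → 0 = 4/5
(χ → ψ) ↔ χ = 4/5 ↔ 1/5 = 2/5
φ → φ = 0 → 0 = 1
χ ∧ χ = 1/5 ∧ 1/5 = 1/5
(φ → φ) → (χ ∧ χ) = 1 → 1/5 = 1/5
((χ → ψ) ↔ χ) ∨ ((φ → φ) → (χ ∧ χ)) = 2/5 ∨ 1/5 = 2/5
¬φ = ¬0 = 1
ψ → ¬φ = 0 → 1 = 1
χ ↔ ψ = 1/5 ↔ 0 = 4/5
χ → (χ ↔ ψ) = 1/5 → 4/5 = 1
(ψ → ¬φ) → (χ → (χ ↔ ψ)) = 1 → 1 = 1
¬χ = ¬1/5 = 4/5
ψ → ¬χ = 0 → 4/5 = 1
(ψ → ¬χ) → ψ = 1 → 0 = 0
((ψ → ¬φ) → (χ → (χ ↔ ψ))) ↔ ((ψ → ¬χ) → ψ) = 1 ↔ 0 = 0
(((χ → ψ) ↔ χ) ∨ ((φ → φ) → (χ ∧ χ))) → (((ψ → ¬φ) → (χ → (χ ↔ ψ))) ↔ ((ψ → ¬χ) → ψ)) = 2/5 → 0 = 3/5
This gives 3/5 ≠ 1.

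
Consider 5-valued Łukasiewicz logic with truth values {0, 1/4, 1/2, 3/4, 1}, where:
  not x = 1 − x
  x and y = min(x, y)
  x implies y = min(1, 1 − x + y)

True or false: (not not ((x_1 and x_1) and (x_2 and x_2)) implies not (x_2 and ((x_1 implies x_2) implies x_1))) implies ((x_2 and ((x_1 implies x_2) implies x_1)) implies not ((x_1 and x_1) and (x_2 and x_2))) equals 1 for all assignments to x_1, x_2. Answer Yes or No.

At x_1 = 1/4, x_2 = 3/4, for instance:
x_1 and x_1 = 1/4 and 1/4 = 1/4
x_2 and x_2 = 3/4 and 3/4 = 3/4
(x_1 and x_1) and (x_2 and x_2) = 1/4 and 3/4 = 1/4
not ((x_1 and x_1) and (x_2 and x_2)) = not 1/4 = 3/4
not not ((x_1 and x_1) and (x_2 and x_2)) = not 3/4 = 1/4
x_1 implies x_2 = 1/4 implies 3/4 = 1
(x_1 implies x_2) implies x_1 = 1 implies 1/4 = 1/4
x_2 and ((x_1 implies x_2) implies x_1) = 3/4 and 1/4 = 1/4
not (x_2 and ((x_1 implies x_2) implies x_1)) = not 1/4 = 3/4
not not ((x_1 and x_1) and (x_2 and x_2)) implies not (x_2 and ((x_1 implies x_2) implies x_1)) = 1/4 implies 3/4 = 1
(x_2 and ((x_1 implies x_2) implies x_1)) implies not ((x_1 and x_1) and (x_2 and x_2)) = 1/4 implies 3/4 = 1
(not not ((x_1 and x_1) and (x_2 and x_2)) implies not (x_2 and ((x_1 implies x_2) implies x_1))) implies ((x_2 and ((x_1 implies x_2) implies x_1)) implies not ((x_1 and x_1) and (x_2 and x_2))) = 1 implies 1 = 1
and checking the remaining 24 assignments likewise gives ≥ 1 in every case.

Yes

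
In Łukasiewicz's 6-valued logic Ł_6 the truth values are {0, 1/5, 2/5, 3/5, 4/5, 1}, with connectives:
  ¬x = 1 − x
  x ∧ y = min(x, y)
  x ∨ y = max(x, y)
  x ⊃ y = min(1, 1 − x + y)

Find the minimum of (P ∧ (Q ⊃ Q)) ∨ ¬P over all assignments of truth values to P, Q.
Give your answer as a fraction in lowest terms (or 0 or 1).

Take P = 2/5, Q = 0:
Q ⊃ Q = 0 ⊃ 0 = 1
P ∧ (Q ⊃ Q) = 2/5 ∧ 1 = 2/5
¬P = ¬2/5 = 3/5
(P ∧ (Q ⊃ Q)) ∨ ¬P = 2/5 ∨ 3/5 = 3/5
No assignment yields a value below 3/5, so this is the minimum.

3/5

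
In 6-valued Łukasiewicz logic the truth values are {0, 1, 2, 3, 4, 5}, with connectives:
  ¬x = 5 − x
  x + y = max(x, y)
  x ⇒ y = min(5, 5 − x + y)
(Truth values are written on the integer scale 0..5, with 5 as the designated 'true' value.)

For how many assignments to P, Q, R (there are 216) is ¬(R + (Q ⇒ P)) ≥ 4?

value 5: 1 assignment (counts)
value 4: 5 assignments (counts)
value 3: 12 assignments
value 2: 22 assignments
value 1: 35 assignments
value 0: 141 assignments
So 6 of the 216 assignments meet the threshold.

6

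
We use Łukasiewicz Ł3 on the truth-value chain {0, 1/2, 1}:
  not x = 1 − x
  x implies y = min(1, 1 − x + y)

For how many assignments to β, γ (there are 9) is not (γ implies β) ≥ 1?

1

β = 0, γ = 0 ↦ 0  <
β = 0, γ = 1/2 ↦ 1/2  <
β = 0, γ = 1 ↦ 1  ≥
β = 1/2, γ = 0 ↦ 0  <
β = 1/2, γ = 1/2 ↦ 0  <
β = 1/2, γ = 1 ↦ 1/2  <
β = 1, γ = 0 ↦ 0  <
β = 1, γ = 1/2 ↦ 0  <
β = 1, γ = 1 ↦ 0  <
So 1 of the 9 assignments meets the threshold.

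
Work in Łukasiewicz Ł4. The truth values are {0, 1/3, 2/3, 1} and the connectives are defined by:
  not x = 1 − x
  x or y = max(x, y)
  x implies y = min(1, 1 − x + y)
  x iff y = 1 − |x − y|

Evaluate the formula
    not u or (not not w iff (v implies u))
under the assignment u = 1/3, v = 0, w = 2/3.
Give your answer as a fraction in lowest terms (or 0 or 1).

not u = not 1/3 = 2/3
not w = not 2/3 = 1/3
not not w = not 1/3 = 2/3
v implies u = 0 implies 1/3 = 1
not not w iff (v implies u) = 2/3 iff 1 = 2/3
not u or (not not w iff (v implies u)) = 2/3 or 2/3 = 2/3

2/3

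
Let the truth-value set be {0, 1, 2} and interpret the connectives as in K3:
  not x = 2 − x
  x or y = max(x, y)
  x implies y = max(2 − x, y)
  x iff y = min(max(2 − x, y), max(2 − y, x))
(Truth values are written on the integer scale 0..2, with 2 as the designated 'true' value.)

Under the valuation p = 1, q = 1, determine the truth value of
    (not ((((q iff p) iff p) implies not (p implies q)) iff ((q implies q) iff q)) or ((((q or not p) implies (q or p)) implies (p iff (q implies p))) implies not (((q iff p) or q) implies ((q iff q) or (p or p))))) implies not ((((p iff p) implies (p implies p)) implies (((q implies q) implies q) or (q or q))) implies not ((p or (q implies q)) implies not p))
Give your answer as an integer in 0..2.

1

q iff p = 1 iff 1 = 1
(q iff p) iff p = 1 iff 1 = 1
p implies q = 1 implies 1 = 1
not (p implies q) = not 1 = 1
((q iff p) iff p) implies not (p implies q) = 1 implies 1 = 1
q implies q = 1 implies 1 = 1
(q implies q) iff q = 1 iff 1 = 1
(((q iff p) iff p) implies not (p implies q)) iff ((q implies q) iff q) = 1 iff 1 = 1
not ((((q iff p) iff p) implies not (p implies q)) iff ((q implies q) iff q)) = not 1 = 1
not p = not 1 = 1
q or not p = 1 or 1 = 1
q or p = 1 or 1 = 1
(q or not p) implies (q or p) = 1 implies 1 = 1
q implies p = 1 implies 1 = 1
p iff (q implies p) = 1 iff 1 = 1
((q or not p) implies (q or p)) implies (p iff (q implies p)) = 1 implies 1 = 1
q iff p = 1 iff 1 = 1
(q iff p) or q = 1 or 1 = 1
q iff q = 1 iff 1 = 1
p or p = 1 or 1 = 1
(q iff q) or (p or p) = 1 or 1 = 1
((q iff p) or q) implies ((q iff q) or (p or p)) = 1 implies 1 = 1
not (((q iff p) or q) implies ((q iff q) or (p or p))) = not 1 = 1
(((q or not p) implies (q or p)) implies (p iff (q implies p))) implies not (((q iff p) or q) implies ((q iff q) or (p or p))) = 1 implies 1 = 1
not ((((q iff p) iff p) implies not (p implies q)) iff ((q implies q) iff q)) or ((((q or not p) implies (q or p)) implies (p iff (q implies p))) implies not (((q iff p) or q) implies ((q iff q) or (p or p)))) = 1 or 1 = 1
p iff p = 1 iff 1 = 1
p implies p = 1 implies 1 = 1
(p iff p) implies (p implies p) = 1 implies 1 = 1
q implies q = 1 implies 1 = 1
(q implies q) implies q = 1 implies 1 = 1
q or q = 1 or 1 = 1
((q implies q) implies q) or (q or q) = 1 or 1 = 1
((p iff p) implies (p implies p)) implies (((q implies q) implies q) or (q or q)) = 1 implies 1 = 1
q implies q = 1 implies 1 = 1
p or (q implies q) = 1 or 1 = 1
not p = not 1 = 1
(p or (q implies q)) implies not p = 1 implies 1 = 1
not ((p or (q implies q)) implies not p) = not 1 = 1
(((p iff p) implies (p implies p)) implies (((q implies q) implies q) or (q or q))) implies not ((p or (q implies q)) implies not p) = 1 implies 1 = 1
not ((((p iff p) implies (p implies p)) implies (((q implies q) implies q) or (q or q))) implies not ((p or (q implies q)) implies not p)) = not 1 = 1
(not ((((q iff p) iff p) implies not (p implies q)) iff ((q implies q) iff q)) or ((((q or not p) implies (q or p)) implies (p iff (q implies p))) implies not (((q iff p) or q) implies ((q iff q) or (p or p))))) implies not ((((p iff p) implies (p implies p)) implies (((q implies q) implies q) or (q or q))) implies not ((p or (q implies q)) implies not p)) = 1 implies 1 = 1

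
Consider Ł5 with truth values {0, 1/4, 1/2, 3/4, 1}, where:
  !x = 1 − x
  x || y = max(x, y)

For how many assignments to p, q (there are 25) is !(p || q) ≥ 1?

value 1: 1 assignment (counts)
value 3/4: 3 assignments
value 1/2: 5 assignments
value 1/4: 7 assignments
value 0: 9 assignments
So 1 of the 25 assignments meets the threshold.

1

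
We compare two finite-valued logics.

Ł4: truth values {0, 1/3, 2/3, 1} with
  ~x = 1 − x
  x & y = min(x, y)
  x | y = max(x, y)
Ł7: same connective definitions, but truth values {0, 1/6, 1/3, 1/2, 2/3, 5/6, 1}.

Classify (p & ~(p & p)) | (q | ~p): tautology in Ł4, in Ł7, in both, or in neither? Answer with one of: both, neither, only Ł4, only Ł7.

In Ł4: at p = 1/3, q = 0 the value is 2/3 — not a tautology.
In Ł7: at p = 1/6, q = 0 the value is 5/6 — not a tautology.

neither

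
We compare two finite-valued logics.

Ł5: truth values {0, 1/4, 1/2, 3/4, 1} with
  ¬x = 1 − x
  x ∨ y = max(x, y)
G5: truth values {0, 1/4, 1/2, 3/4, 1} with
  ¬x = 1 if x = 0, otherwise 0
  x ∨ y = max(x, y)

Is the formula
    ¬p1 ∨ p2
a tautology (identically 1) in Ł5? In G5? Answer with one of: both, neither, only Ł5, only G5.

In Ł5: at p1 = 1/4, p2 = 0 the value is 3/4 — not a tautology.
In G5: at p1 = 1/4, p2 = 0 the value is 0 — not a tautology.

neither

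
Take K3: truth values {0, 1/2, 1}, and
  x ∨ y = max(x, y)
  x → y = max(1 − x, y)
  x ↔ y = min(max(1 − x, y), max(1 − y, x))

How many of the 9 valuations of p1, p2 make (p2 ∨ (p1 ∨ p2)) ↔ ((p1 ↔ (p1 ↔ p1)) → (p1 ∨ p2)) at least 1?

p1 = 0, p2 = 0 ↦ 0  <
p1 = 0, p2 = 1/2 ↦ 1/2  <
p1 = 0, p2 = 1 ↦ 1  ≥
p1 = 1/2, p2 = 0 ↦ 1/2  <
p1 = 1/2, p2 = 1/2 ↦ 1/2  <
p1 = 1/2, p2 = 1 ↦ 1  ≥
p1 = 1, p2 = 0 ↦ 1  ≥
p1 = 1, p2 = 1/2 ↦ 1  ≥
p1 = 1, p2 = 1 ↦ 1  ≥
So 5 of the 9 assignments meet the threshold.

5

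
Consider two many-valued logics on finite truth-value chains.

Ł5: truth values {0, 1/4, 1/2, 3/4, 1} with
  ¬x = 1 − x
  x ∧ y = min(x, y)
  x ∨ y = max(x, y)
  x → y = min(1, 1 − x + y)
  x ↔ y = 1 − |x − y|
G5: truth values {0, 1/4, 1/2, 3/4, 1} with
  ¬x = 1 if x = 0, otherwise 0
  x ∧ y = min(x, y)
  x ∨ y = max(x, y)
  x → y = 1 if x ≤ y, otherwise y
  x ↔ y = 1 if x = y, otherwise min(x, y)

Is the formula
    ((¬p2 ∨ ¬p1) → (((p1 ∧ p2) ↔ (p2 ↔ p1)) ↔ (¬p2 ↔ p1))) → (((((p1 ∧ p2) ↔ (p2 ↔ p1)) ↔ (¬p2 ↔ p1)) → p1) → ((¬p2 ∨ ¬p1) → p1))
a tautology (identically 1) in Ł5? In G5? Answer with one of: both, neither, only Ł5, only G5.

both

In Ł5: every assignment gives 1 — tautology.
In G5: every assignment gives 1 — tautology.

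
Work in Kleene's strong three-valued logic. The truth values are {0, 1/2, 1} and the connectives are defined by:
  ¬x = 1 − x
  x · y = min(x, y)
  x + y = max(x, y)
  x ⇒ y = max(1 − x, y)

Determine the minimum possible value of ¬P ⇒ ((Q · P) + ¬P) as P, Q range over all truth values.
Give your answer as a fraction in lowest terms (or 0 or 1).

1/2

Take P = 1/2, Q = 0:
¬P = ¬1/2 = 1/2
Q · P = 0 · 1/2 = 0
¬P = ¬1/2 = 1/2
(Q · P) + ¬P = 0 + 1/2 = 1/2
¬P ⇒ ((Q · P) + ¬P) = 1/2 ⇒ 1/2 = 1/2
No assignment yields a value below 1/2, so this is the minimum.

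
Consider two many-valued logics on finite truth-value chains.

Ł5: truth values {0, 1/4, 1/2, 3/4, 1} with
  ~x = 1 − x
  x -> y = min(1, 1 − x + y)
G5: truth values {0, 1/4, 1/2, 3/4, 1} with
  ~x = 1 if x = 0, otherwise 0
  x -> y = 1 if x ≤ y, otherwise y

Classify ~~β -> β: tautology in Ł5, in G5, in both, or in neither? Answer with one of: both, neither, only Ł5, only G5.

In Ł5: every assignment gives 1 — tautology.
In G5: at β = 1/4 the value is 1/4 — not a tautology.

only Ł5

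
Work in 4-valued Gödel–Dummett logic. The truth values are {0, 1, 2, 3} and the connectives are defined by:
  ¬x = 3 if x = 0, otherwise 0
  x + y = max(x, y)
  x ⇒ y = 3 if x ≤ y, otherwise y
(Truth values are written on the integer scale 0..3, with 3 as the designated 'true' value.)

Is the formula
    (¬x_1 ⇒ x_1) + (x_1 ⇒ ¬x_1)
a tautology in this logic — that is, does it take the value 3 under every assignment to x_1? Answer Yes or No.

x_1 = 0 ↦ 3
x_1 = 1 ↦ 3
x_1 = 2 ↦ 3
x_1 = 3 ↦ 3
Every assignment gives a value ≥ 3.

Yes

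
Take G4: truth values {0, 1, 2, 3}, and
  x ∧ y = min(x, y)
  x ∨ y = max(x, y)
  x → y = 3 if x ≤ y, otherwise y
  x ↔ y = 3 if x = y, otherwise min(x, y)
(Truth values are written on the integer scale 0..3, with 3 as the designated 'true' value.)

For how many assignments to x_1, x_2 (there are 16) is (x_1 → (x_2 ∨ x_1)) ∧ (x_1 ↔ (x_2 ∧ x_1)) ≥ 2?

x_1 = 0, x_2 = 0 ↦ 3  ≥
x_1 = 0, x_2 = 1 ↦ 3  ≥
x_1 = 0, x_2 = 2 ↦ 3  ≥
x_1 = 0, x_2 = 3 ↦ 3  ≥
x_1 = 1, x_2 = 0 ↦ 0  <
x_1 = 1, x_2 = 1 ↦ 3  ≥
x_1 = 1, x_2 = 2 ↦ 3  ≥
x_1 = 1, x_2 = 3 ↦ 3  ≥
x_1 = 2, x_2 = 0 ↦ 0  <
x_1 = 2, x_2 = 1 ↦ 1  <
x_1 = 2, x_2 = 2 ↦ 3  ≥
x_1 = 2, x_2 = 3 ↦ 3  ≥
x_1 = 3, x_2 = 0 ↦ 0  <
x_1 = 3, x_2 = 1 ↦ 1  <
x_1 = 3, x_2 = 2 ↦ 2  ≥
x_1 = 3, x_2 = 3 ↦ 3  ≥
So 11 of the 16 assignments meet the threshold.

11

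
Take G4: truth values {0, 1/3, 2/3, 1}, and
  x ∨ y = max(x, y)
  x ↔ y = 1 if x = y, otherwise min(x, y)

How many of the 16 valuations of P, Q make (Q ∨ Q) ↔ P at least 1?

4

P = 0, Q = 0 ↦ 1  ≥
P = 0, Q = 1/3 ↦ 0  <
P = 0, Q = 2/3 ↦ 0  <
P = 0, Q = 1 ↦ 0  <
P = 1/3, Q = 0 ↦ 0  <
P = 1/3, Q = 1/3 ↦ 1  ≥
P = 1/3, Q = 2/3 ↦ 1/3  <
P = 1/3, Q = 1 ↦ 1/3  <
P = 2/3, Q = 0 ↦ 0  <
P = 2/3, Q = 1/3 ↦ 1/3  <
P = 2/3, Q = 2/3 ↦ 1  ≥
P = 2/3, Q = 1 ↦ 2/3  <
P = 1, Q = 0 ↦ 0  <
P = 1, Q = 1/3 ↦ 1/3  <
P = 1, Q = 2/3 ↦ 2/3  <
P = 1, Q = 1 ↦ 1  ≥
So 4 of the 16 assignments meet the threshold.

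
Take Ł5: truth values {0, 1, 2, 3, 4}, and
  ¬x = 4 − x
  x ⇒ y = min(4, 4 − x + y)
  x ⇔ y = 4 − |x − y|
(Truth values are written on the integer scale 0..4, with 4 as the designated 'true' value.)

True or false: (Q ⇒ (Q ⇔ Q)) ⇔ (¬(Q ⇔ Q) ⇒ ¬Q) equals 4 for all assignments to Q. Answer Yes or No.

Q = 0 ↦ 4
Q = 1 ↦ 4
Q = 2 ↦ 4
Q = 3 ↦ 4
Q = 4 ↦ 4
Every assignment gives a value ≥ 4.

Yes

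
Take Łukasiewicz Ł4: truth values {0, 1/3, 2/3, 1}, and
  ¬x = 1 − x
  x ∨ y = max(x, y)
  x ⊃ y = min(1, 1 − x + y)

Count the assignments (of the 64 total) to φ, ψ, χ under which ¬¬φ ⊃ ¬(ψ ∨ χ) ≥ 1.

value 1: 30 assignments (counts)
value 2/3: 15 assignments
value 1/3: 12 assignments
value 0: 7 assignments
So 30 of the 64 assignments meet the threshold.

30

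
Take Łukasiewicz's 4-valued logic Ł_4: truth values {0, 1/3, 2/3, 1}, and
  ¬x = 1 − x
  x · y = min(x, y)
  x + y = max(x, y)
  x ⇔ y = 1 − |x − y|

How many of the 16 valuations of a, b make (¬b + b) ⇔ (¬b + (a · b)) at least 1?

11

a = 0, b = 0 ↦ 1  ≥
a = 0, b = 1/3 ↦ 1  ≥
a = 0, b = 2/3 ↦ 2/3  <
a = 0, b = 1 ↦ 0  <
a = 1/3, b = 0 ↦ 1  ≥
a = 1/3, b = 1/3 ↦ 1  ≥
a = 1/3, b = 2/3 ↦ 2/3  <
a = 1/3, b = 1 ↦ 1/3  <
a = 2/3, b = 0 ↦ 1  ≥
a = 2/3, b = 1/3 ↦ 1  ≥
a = 2/3, b = 2/3 ↦ 1  ≥
a = 2/3, b = 1 ↦ 2/3  <
a = 1, b = 0 ↦ 1  ≥
a = 1, b = 1/3 ↦ 1  ≥
a = 1, b = 2/3 ↦ 1  ≥
a = 1, b = 1 ↦ 1  ≥
So 11 of the 16 assignments meet the threshold.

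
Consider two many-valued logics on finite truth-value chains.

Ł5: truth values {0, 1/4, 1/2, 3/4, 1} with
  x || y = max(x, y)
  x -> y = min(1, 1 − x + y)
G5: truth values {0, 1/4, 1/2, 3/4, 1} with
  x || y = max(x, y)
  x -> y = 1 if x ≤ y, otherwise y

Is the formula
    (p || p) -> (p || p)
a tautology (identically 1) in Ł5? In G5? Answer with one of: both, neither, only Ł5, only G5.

In Ł5: every assignment gives 1 — tautology.
In G5: every assignment gives 1 — tautology.

both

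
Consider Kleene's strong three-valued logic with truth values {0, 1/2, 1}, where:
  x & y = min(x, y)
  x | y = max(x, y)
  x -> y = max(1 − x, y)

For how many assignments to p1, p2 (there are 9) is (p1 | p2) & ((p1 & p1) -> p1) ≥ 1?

4

p1 = 0, p2 = 0 ↦ 0  <
p1 = 0, p2 = 1/2 ↦ 1/2  <
p1 = 0, p2 = 1 ↦ 1  ≥
p1 = 1/2, p2 = 0 ↦ 1/2  <
p1 = 1/2, p2 = 1/2 ↦ 1/2  <
p1 = 1/2, p2 = 1 ↦ 1/2  <
p1 = 1, p2 = 0 ↦ 1  ≥
p1 = 1, p2 = 1/2 ↦ 1  ≥
p1 = 1, p2 = 1 ↦ 1  ≥
So 4 of the 9 assignments meet the threshold.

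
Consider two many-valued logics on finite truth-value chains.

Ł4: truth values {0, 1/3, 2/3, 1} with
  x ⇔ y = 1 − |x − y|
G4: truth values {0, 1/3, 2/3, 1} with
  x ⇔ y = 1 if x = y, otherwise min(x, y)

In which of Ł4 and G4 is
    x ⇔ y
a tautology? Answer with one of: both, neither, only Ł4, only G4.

neither

In Ł4: at x = 0, y = 1/3 the value is 2/3 — not a tautology.
In G4: at x = 0, y = 1/3 the value is 0 — not a tautology.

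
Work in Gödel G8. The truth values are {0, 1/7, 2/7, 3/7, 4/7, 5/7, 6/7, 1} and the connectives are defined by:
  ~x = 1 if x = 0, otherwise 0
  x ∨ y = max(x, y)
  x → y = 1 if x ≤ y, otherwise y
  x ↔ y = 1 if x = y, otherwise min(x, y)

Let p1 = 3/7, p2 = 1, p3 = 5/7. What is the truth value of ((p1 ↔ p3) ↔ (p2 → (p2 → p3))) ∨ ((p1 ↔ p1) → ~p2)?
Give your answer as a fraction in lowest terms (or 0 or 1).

p1 ↔ p3 = 3/7 ↔ 5/7 = 3/7
p2 → p3 = 1 → 5/7 = 5/7
p2 → (p2 → p3) = 1 → 5/7 = 5/7
(p1 ↔ p3) ↔ (p2 → (p2 → p3)) = 3/7 ↔ 5/7 = 3/7
p1 ↔ p1 = 3/7 ↔ 3/7 = 1
~p2 = ~1 = 0
(p1 ↔ p1) → ~p2 = 1 → 0 = 0
((p1 ↔ p3) ↔ (p2 → (p2 → p3))) ∨ ((p1 ↔ p1) → ~p2) = 3/7 ∨ 0 = 3/7

3/7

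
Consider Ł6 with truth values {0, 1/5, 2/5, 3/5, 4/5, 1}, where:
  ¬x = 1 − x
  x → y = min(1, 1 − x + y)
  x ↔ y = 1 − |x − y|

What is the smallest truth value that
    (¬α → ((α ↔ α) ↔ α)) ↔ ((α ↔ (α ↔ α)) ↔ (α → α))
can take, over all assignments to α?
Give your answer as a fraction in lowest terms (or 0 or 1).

Take α = 2/5:
¬α = ¬2/5 = 3/5
α ↔ α = 2/5 ↔ 2/5 = 1
(α ↔ α) ↔ α = 1 ↔ 2/5 = 2/5
¬α → ((α ↔ α) ↔ α) = 3/5 → 2/5 = 4/5
α ↔ α = 2/5 ↔ 2/5 = 1
α ↔ (α ↔ α) = 2/5 ↔ 1 = 2/5
α → α = 2/5 → 2/5 = 1
(α ↔ (α ↔ α)) ↔ (α → α) = 2/5 ↔ 1 = 2/5
(¬α → ((α ↔ α) ↔ α)) ↔ ((α ↔ (α ↔ α)) ↔ (α → α)) = 4/5 ↔ 2/5 = 3/5
No assignment yields a value below 3/5, so this is the minimum.

3/5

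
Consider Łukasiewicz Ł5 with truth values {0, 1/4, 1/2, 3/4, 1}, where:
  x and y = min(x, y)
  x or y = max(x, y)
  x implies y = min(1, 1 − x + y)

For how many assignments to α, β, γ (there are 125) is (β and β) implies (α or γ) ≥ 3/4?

value 1: 95 assignments (counts)
value 3/4: 16 assignments (counts)
value 1/2: 9 assignments
value 1/4: 4 assignments
value 0: 1 assignment
So 111 of the 125 assignments meet the threshold.

111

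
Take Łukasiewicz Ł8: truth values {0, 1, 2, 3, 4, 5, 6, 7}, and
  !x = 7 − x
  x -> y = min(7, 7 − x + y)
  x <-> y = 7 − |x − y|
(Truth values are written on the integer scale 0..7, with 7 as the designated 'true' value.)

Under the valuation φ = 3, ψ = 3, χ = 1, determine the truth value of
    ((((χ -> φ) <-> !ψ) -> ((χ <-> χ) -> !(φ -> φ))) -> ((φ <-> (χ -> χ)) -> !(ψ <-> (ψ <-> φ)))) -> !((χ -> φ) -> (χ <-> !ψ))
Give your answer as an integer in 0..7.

χ -> φ = 1 -> 3 = 7
!ψ = !3 = 4
(χ -> φ) <-> !ψ = 7 <-> 4 = 4
χ <-> χ = 1 <-> 1 = 7
φ -> φ = 3 -> 3 = 7
!(φ -> φ) = !7 = 0
(χ <-> χ) -> !(φ -> φ) = 7 -> 0 = 0
((χ -> φ) <-> !ψ) -> ((χ <-> χ) -> !(φ -> φ)) = 4 -> 0 = 3
χ -> χ = 1 -> 1 = 7
φ <-> (χ -> χ) = 3 <-> 7 = 3
ψ <-> φ = 3 <-> 3 = 7
ψ <-> (ψ <-> φ) = 3 <-> 7 = 3
!(ψ <-> (ψ <-> φ)) = !3 = 4
(φ <-> (χ -> χ)) -> !(ψ <-> (ψ <-> φ)) = 3 -> 4 = 7
(((χ -> φ) <-> !ψ) -> ((χ <-> χ) -> !(φ -> φ))) -> ((φ <-> (χ -> χ)) -> !(ψ <-> (ψ <-> φ))) = 3 -> 7 = 7
χ -> φ = 1 -> 3 = 7
!ψ = !3 = 4
χ <-> !ψ = 1 <-> 4 = 4
(χ -> φ) -> (χ <-> !ψ) = 7 -> 4 = 4
!((χ -> φ) -> (χ <-> !ψ)) = !4 = 3
((((χ -> φ) <-> !ψ) -> ((χ <-> χ) -> !(φ -> φ))) -> ((φ <-> (χ -> χ)) -> !(ψ <-> (ψ <-> φ)))) -> !((χ -> φ) -> (χ <-> !ψ)) = 7 -> 3 = 3

3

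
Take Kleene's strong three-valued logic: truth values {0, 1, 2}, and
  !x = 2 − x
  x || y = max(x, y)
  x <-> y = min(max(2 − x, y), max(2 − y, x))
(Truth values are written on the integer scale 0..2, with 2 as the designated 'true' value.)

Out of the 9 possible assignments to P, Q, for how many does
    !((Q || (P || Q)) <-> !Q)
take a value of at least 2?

P = 0, Q = 0 ↦ 2  ≥
P = 0, Q = 1 ↦ 1  <
P = 0, Q = 2 ↦ 2  ≥
P = 1, Q = 0 ↦ 1  <
P = 1, Q = 1 ↦ 1  <
P = 1, Q = 2 ↦ 2  ≥
P = 2, Q = 0 ↦ 0  <
P = 2, Q = 1 ↦ 1  <
P = 2, Q = 2 ↦ 2  ≥
So 4 of the 9 assignments meet the threshold.

4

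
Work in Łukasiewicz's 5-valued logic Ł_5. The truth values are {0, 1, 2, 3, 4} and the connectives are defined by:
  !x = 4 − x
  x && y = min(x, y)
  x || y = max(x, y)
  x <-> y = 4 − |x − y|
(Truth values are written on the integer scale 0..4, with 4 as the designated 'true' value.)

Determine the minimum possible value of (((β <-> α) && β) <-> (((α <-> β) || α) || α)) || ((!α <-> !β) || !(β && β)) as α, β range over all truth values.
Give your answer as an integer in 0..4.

2

Take α = 4, β = 2:
β <-> α = 2 <-> 4 = 2
(β <-> α) && β = 2 && 2 = 2
α <-> β = 4 <-> 2 = 2
(α <-> β) || α = 2 || 4 = 4
((α <-> β) || α) || α = 4 || 4 = 4
((β <-> α) && β) <-> (((α <-> β) || α) || α) = 2 <-> 4 = 2
!α = !4 = 0
!β = !2 = 2
!α <-> !β = 0 <-> 2 = 2
β && β = 2 && 2 = 2
!(β && β) = !2 = 2
(!α <-> !β) || !(β && β) = 2 || 2 = 2
(((β <-> α) && β) <-> (((α <-> β) || α) || α)) || ((!α <-> !β) || !(β && β)) = 2 || 2 = 2
No assignment yields a value below 2, so this is the minimum.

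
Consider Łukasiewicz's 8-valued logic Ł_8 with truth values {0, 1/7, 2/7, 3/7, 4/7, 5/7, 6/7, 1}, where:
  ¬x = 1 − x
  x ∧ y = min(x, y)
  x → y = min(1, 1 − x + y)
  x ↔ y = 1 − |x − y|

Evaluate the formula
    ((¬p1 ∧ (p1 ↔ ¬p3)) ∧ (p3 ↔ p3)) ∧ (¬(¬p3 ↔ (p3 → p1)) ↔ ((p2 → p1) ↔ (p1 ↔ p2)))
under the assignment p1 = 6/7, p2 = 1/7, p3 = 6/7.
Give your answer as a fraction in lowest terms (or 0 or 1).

¬p1 = ¬6/7 = 1/7
¬p3 = ¬6/7 = 1/7
p1 ↔ ¬p3 = 6/7 ↔ 1/7 = 2/7
¬p1 ∧ (p1 ↔ ¬p3) = 1/7 ∧ 2/7 = 1/7
p3 ↔ p3 = 6/7 ↔ 6/7 = 1
(¬p1 ∧ (p1 ↔ ¬p3)) ∧ (p3 ↔ p3) = 1/7 ∧ 1 = 1/7
¬p3 = ¬6/7 = 1/7
p3 → p1 = 6/7 → 6/7 = 1
¬p3 ↔ (p3 → p1) = 1/7 ↔ 1 = 1/7
¬(¬p3 ↔ (p3 → p1)) = ¬1/7 = 6/7
p2 → p1 = 1/7 → 6/7 = 1
p1 ↔ p2 = 6/7 ↔ 1/7 = 2/7
(p2 → p1) ↔ (p1 ↔ p2) = 1 ↔ 2/7 = 2/7
¬(¬p3 ↔ (p3 → p1)) ↔ ((p2 → p1) ↔ (p1 ↔ p2)) = 6/7 ↔ 2/7 = 3/7
((¬p1 ∧ (p1 ↔ ¬p3)) ∧ (p3 ↔ p3)) ∧ (¬(¬p3 ↔ (p3 → p1)) ↔ ((p2 → p1) ↔ (p1 ↔ p2))) = 1/7 ∧ 3/7 = 1/7

1/7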